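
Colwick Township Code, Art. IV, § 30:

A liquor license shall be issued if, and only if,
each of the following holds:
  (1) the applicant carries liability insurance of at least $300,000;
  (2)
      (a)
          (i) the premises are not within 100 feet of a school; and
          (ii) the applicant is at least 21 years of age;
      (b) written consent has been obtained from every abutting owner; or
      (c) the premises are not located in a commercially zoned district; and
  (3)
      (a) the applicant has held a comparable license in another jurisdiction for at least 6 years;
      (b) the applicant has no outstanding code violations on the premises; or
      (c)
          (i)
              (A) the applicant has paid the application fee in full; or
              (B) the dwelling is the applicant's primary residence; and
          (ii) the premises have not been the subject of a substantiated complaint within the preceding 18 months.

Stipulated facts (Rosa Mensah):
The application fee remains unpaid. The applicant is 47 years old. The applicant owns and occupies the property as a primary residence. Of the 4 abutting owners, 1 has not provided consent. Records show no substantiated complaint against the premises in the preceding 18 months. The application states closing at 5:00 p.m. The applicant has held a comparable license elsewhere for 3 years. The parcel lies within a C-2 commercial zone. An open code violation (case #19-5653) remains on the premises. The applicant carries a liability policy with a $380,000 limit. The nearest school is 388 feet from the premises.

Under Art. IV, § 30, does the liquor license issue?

Yes — granted.

(1) insurance ≥ $300,000 — holds.
(i) ≥100 ft from school — met.
(ii) age ≥ 21 — satisfied.
So (a) is satisfied (T AND T).
(b) all abutters consent — not satisfied.
(c) not (commercially zoned) — fails.
(2): T OR F OR F → true.
(a) prior license ≥ 6 yr — fails.
(b) no code violations — not met.
(A) fee paid — not met.
(B) primary residence — met.
So (i) is satisfied (F OR T).
(ii) no complaint in 18 mo. — satisfied.
(c): T AND T → true.
(3): F OR F OR T → true.
Overall = T AND T AND T = true.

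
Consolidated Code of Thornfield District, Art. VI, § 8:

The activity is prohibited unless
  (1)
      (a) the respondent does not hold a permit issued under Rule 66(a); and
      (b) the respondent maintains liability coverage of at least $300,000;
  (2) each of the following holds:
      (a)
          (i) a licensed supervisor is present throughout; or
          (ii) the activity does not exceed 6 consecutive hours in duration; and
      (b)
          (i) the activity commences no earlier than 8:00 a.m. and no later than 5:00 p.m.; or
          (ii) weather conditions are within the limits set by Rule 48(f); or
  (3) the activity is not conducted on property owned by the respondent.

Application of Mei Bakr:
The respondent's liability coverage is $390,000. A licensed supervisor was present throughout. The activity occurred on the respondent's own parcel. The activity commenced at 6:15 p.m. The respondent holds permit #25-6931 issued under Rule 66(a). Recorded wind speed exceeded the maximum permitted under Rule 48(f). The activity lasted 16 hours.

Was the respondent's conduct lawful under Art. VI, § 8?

(a) not (holds permit) — not satisfied.
(b) coverage ≥ $300,000 — holds.
(1) = F AND T = false.
(i) supervisor present — holds.
(ii) ≤ 6 hrs duration — fails.
So (a) is satisfied (T OR F).
(i) start within hours — not met.
(ii) weather ok — fails.
So (b) is not satisfied (F OR F).
So (2) is not satisfied (T AND F).
(3) not (own property) — fails.
Overall: F OR F OR F → false.

No — unlawful.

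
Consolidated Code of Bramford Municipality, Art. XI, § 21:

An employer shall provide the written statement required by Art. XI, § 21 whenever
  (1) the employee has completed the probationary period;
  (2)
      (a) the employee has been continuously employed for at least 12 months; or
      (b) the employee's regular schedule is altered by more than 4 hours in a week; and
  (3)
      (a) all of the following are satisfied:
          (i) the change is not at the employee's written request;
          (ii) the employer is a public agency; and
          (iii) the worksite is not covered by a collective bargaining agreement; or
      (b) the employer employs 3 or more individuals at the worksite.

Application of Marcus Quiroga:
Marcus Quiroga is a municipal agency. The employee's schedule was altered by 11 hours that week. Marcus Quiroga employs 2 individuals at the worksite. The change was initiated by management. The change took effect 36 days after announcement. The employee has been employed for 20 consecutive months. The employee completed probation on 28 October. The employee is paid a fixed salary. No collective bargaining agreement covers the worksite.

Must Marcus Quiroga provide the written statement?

(1) past probation — met.
(a) tenure ≥ 12 mo. — holds.
(b) schedule shift > 4h — met.
So (2) is satisfied (T OR T).
(i) not employee-requested — satisfied.
(ii) public agency — met.
(iii) no CBA — satisfied.
(a): T AND T AND T → true.
(b) ≥ 3 at site — fails.
(3): T OR F → true.
Overall: T AND T AND T → true.

Yes — required.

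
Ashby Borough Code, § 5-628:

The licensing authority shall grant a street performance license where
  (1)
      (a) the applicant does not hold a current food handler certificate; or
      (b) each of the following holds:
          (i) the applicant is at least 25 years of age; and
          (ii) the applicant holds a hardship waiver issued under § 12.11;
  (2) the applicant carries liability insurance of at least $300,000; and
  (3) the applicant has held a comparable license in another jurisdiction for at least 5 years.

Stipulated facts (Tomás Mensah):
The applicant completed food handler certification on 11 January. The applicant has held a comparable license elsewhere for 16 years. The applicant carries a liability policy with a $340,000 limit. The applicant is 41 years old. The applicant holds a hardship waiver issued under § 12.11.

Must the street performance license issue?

(a) not (food handler cert.) — not met.
(i) age ≥ 25 — satisfied.
(ii) hardship waiver — satisfied.
So (b) is satisfied (T AND T).
(1): F OR T → true.
(2) insurance ≥ $300,000 — met.
(3) prior license ≥ 5 yr — satisfied.
So Overall is satisfied (T AND T AND T).

Yes — granted.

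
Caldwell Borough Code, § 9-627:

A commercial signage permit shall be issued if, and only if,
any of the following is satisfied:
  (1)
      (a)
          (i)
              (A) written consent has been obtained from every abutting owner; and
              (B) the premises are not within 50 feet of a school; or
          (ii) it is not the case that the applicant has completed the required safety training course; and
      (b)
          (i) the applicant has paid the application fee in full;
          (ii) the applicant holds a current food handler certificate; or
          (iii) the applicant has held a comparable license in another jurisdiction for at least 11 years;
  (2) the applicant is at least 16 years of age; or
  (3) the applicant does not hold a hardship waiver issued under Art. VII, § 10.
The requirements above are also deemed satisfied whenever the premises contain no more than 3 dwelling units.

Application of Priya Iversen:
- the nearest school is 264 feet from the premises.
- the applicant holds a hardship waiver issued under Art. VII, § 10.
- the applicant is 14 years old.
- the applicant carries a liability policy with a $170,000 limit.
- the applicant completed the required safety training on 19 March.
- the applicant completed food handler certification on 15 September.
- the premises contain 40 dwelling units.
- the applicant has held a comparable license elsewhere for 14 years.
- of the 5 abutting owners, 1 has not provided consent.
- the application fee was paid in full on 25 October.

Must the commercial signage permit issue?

No — denied.

(A) all abutters consent — fails.
(B) ≥50 ft from school — met.
(i): F AND T → false.
(ii) not (safety training) — not met.
So (a) is not satisfied (F OR F).
(i) fee paid — satisfied.
(ii) food handler cert. — met.
(iii) prior license ≥ 11 yr — satisfied.
(b) = T OR T OR T = true.
(1) = F AND T = false.
(2) age ≥ 16 — not met.
(3) not (hardship waiver) — not met.
So Overall is not satisfied (F OR F OR F).
Exception (≤ 3 units) — not satisfied.
Result: main false OR exception false → false.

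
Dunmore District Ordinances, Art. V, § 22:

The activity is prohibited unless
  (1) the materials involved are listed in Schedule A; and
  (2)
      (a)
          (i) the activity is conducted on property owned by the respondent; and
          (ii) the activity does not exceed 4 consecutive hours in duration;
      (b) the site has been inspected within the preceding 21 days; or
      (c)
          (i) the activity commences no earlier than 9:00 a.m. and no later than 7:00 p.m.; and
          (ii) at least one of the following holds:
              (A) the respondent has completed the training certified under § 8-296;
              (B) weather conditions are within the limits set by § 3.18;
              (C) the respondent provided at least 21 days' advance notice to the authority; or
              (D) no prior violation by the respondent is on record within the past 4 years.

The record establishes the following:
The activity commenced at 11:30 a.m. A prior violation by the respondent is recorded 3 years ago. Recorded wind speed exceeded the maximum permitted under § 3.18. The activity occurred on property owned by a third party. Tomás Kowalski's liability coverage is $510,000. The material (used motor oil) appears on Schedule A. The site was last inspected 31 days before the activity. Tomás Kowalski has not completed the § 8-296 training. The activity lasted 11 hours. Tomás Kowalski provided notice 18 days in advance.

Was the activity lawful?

(1) Schedule A material — met.
(i) own property — not met.
(ii) ≤ 4 hrs duration — not met.
So (a) is not satisfied (F AND F).
(b) site inspected — not met.
(i) start within hours — holds.
(A) training certified — fails.
(B) weather ok — not satisfied.
(C) ≥21 days' notice — not satisfied.
(D) no prior violation — fails.
So (ii) is not satisfied (F OR F OR F OR F).
So (c) is not satisfied (T AND F).
(2) = F OR F OR F = false.
Overall = T AND F = false.

No — unlawful.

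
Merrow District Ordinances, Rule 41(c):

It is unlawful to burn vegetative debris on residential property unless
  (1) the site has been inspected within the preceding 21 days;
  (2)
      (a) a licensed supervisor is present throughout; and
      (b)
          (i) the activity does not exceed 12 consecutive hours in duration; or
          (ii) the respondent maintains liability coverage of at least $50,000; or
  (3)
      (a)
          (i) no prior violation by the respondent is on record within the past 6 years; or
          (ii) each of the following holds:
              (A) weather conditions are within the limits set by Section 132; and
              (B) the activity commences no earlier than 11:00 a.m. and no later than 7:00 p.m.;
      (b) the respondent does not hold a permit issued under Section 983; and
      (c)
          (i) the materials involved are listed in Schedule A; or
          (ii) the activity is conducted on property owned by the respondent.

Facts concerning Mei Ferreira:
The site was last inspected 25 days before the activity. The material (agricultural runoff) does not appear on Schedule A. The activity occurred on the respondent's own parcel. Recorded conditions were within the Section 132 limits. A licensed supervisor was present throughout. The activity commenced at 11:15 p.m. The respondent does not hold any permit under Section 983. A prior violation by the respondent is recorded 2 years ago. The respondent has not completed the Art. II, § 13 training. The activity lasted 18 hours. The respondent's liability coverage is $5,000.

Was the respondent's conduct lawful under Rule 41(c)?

No — unlawful.

(1) site inspected — not met.
(a) supervisor present — met.
(i) ≤ 12 hrs duration — not met.
(ii) coverage ≥ $50,000 — not satisfied.
So (b) is not satisfied (F OR F).
(2) = T AND F = false.
(i) no prior violation — not satisfied.
(A) weather ok — satisfied.
(B) start within hours — not met.
So (ii) is not satisfied (T AND F).
So (a) is not satisfied (F OR F).
(b) not (holds permit) — met.
(i) Schedule A material — not satisfied.
(ii) own property — met.
(c): F OR T → true.
(3) = F AND T AND T = false.
So Overall is not satisfied (F OR F OR F).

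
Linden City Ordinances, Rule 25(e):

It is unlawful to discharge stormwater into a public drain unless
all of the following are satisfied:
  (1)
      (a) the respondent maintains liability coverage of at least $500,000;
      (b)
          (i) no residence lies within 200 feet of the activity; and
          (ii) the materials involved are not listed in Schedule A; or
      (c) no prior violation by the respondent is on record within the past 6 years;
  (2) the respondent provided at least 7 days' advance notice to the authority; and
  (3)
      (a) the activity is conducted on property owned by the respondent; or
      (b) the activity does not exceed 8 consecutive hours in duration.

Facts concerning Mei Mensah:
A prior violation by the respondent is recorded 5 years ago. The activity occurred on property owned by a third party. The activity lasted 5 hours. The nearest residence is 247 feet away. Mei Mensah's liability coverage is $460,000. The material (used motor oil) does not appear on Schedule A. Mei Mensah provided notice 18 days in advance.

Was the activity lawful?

(a) coverage ≥ $500,000 — fails.
(i) no residence in 200 ft — met.
(ii) not (Schedule A material) — satisfied.
(b): T AND T → true.
(c) no prior violation — fails.
(1): F OR T OR F → true.
(2) ≥7 days' notice — met.
(a) own property — not met.
(b) ≤ 8 hrs duration — met.
(3) = F OR T = true.
So Overall is satisfied (T AND T AND T).

Yes — lawful.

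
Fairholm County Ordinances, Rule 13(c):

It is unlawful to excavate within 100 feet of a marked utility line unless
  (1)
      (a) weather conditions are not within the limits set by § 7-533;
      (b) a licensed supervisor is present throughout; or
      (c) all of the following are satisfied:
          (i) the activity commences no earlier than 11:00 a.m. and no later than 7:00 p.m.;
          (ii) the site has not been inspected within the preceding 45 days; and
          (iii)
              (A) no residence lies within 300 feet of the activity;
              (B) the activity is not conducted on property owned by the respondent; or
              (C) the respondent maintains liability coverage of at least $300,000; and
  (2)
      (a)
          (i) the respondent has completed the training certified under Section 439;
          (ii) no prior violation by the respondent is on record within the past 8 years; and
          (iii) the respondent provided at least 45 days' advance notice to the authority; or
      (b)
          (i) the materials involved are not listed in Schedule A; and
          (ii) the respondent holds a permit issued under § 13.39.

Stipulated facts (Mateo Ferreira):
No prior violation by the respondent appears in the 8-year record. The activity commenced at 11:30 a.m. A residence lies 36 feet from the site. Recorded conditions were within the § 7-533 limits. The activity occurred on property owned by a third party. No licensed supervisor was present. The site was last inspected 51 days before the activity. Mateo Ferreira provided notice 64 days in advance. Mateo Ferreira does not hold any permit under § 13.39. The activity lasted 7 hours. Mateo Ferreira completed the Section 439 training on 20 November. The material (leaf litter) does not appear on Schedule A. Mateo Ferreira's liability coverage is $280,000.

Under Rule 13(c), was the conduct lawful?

Yes — lawful.

(a) not (weather ok) — not met.
(b) supervisor present — not met.
(i) start within hours — holds.
(ii) not (site inspected) — met.
(A) no residence in 300 ft — not met.
(B) not (own property) — holds.
(C) coverage ≥ $300,000 — fails.
So (iii) is satisfied (F OR T OR F).
(c) = T AND T AND T = true.
(1): F OR F OR T → true.
(i) training certified — met.
(ii) no prior violation — satisfied.
(iii) ≥45 days' notice — holds.
So (a) is satisfied (T AND T AND T).
(i) not (Schedule A material) — met.
(ii) holds permit — fails.
(b): T AND F → false.
So (2) is satisfied (T OR F).
Overall = T AND T = true.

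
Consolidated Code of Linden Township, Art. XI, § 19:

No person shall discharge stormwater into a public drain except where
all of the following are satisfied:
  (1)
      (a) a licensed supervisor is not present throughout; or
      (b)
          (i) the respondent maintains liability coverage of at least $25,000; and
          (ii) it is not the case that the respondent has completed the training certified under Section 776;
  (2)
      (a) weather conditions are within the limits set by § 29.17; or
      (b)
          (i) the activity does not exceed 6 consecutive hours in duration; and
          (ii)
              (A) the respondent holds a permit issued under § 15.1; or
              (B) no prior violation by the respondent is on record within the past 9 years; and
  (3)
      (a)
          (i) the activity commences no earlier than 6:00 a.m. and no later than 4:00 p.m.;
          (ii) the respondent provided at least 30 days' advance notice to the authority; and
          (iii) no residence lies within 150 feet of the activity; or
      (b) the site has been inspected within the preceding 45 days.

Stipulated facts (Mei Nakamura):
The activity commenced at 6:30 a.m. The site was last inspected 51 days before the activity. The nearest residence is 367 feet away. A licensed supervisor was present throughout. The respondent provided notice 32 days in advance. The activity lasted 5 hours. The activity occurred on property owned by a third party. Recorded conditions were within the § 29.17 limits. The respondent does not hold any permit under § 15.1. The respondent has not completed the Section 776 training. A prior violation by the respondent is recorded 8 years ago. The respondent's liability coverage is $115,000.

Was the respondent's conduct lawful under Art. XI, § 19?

(a) not (supervisor present) — fails.
(i) coverage ≥ $25,000 — met.
(ii) not (training certified) — holds.
So (b) is satisfied (T AND T).
So (1) is satisfied (F OR T).
(a) weather ok — satisfied.
(i) ≤ 6 hrs duration — met.
(A) holds permit — not met.
(B) no prior violation — fails.
(ii) = F OR F = false.
So (b) is not satisfied (T AND F).
(2): T OR F → true.
(i) start within hours — holds.
(ii) ≥30 days' notice — satisfied.
(iii) no residence in 150 ft — satisfied.
So (a) is satisfied (T AND T AND T).
(b) site inspected — not satisfied.
(3) = T OR F = true.
Overall: T AND T AND T → true.

Yes — lawful.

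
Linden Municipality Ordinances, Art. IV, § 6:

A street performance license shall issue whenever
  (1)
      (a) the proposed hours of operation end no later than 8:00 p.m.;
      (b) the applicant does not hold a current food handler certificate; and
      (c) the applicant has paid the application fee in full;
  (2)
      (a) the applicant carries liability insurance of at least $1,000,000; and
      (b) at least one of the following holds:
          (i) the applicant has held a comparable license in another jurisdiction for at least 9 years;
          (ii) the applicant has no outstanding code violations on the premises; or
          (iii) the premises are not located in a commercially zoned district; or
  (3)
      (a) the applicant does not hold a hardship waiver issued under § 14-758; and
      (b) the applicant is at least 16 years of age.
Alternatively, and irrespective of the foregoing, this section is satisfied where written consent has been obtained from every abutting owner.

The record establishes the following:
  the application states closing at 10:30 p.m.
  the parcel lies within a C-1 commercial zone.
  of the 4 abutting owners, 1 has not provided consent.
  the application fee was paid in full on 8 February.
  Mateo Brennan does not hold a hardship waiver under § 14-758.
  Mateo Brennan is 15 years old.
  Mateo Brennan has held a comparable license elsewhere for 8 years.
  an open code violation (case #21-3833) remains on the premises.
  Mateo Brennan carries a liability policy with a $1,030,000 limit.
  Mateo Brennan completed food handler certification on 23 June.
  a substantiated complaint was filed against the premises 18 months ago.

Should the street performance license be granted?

No — denied.

(a) closes by 8 p.m. — fails.
(b) not (food handler cert.) — not met.
(c) fee paid — met.
(1): F AND F AND T → false.
(a) insurance ≥ $1,000,000 — holds.
(i) prior license ≥ 9 yr — not satisfied.
(ii) no code violations — not satisfied.
(iii) not (commercially zoned) — fails.
(b) = F OR F OR F = false.
So (2) is not satisfied (T AND F).
(a) not (hardship waiver) — satisfied.
(b) age ≥ 16 — not satisfied.
(3): T AND F → false.
Overall: F OR F OR F → false.
Exception (all abutters consent) — not satisfied.
Result: main false OR exception false → false.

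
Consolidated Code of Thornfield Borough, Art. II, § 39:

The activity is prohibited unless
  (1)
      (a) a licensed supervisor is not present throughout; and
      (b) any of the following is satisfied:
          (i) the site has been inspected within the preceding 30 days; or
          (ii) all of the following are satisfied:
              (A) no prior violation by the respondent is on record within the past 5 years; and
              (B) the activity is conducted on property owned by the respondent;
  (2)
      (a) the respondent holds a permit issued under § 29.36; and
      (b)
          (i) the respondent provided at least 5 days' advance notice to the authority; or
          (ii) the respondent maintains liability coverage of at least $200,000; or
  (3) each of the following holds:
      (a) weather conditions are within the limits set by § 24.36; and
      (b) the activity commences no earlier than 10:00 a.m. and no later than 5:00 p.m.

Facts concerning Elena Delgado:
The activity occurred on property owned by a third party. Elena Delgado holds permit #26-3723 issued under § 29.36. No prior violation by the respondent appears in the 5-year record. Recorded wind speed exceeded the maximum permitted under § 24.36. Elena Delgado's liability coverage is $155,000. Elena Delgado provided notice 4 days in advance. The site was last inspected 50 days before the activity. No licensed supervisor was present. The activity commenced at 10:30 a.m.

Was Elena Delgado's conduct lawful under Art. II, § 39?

(a) not (supervisor present) — holds.
(i) site inspected — fails.
(A) no prior violation — met.
(B) own property — not satisfied.
(ii): T AND F → false.
(b): F OR F → false.
(1): T AND F → false.
(a) holds permit — met.
(i) ≥5 days' notice — not satisfied.
(ii) coverage ≥ $200,000 — not satisfied.
(b): F OR F → false.
(2): T AND F → false.
(a) weather ok — not met.
(b) start within hours — holds.
(3) = F AND T = false.
Overall = F OR F OR F = false.

No — unlawful.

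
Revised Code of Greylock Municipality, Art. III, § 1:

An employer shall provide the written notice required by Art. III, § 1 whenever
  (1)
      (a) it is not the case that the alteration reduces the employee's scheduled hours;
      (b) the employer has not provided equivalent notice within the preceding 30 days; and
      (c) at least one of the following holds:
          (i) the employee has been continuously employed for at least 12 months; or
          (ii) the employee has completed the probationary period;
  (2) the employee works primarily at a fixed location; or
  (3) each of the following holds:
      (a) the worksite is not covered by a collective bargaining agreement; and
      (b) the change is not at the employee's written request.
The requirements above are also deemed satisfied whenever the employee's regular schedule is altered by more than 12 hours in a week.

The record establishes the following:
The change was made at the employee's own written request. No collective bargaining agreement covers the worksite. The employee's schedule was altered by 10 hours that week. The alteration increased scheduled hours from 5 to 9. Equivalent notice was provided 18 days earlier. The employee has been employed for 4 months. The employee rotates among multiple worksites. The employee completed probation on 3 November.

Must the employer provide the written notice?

No — not required.

(a) not (hours reduced) — holds.
(b) no recent notice — not satisfied.
(i) tenure ≥ 12 mo. — not met.
(ii) past probation — met.
So (c) is satisfied (F OR T).
(1): T AND F AND T → false.
(2) fixed location — not met.
(a) no CBA — met.
(b) not employee-requested — fails.
(3) = T AND F = false.
Overall = F OR F OR F = false.
Exception (schedule shift > 12h) — not satisfied.
Result: main false OR exception false → false.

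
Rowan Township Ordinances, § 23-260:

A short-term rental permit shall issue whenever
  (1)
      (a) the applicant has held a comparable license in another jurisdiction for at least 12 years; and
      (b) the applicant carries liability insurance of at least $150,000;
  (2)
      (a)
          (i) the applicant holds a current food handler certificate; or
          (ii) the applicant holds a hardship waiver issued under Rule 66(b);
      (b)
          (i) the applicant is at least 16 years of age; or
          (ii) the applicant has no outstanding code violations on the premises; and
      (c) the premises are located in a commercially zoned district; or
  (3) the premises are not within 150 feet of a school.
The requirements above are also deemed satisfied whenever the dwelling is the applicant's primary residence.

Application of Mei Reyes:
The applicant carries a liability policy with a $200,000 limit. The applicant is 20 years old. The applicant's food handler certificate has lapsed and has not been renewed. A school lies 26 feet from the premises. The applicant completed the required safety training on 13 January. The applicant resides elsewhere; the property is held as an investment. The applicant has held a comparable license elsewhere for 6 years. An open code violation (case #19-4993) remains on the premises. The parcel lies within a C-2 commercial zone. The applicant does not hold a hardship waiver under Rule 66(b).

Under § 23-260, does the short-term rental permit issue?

No — denied.

(a) prior license ≥ 12 yr — fails.
(b) insurance ≥ $150,000 — satisfied.
(1) = F AND T = false.
(i) food handler cert. — not satisfied.
(ii) hardship waiver — fails.
(a) = F OR F = false.
(i) age ≥ 16 — met.
(ii) no code violations — fails.
(b) = T OR F = true.
(c) commercially zoned — holds.
(2): F AND T AND T → false.
(3) ≥150 ft from school — fails.
So Overall is not satisfied (F OR F OR F).
Exception (primary residence) — not satisfied.
Result: main false OR exception false → false.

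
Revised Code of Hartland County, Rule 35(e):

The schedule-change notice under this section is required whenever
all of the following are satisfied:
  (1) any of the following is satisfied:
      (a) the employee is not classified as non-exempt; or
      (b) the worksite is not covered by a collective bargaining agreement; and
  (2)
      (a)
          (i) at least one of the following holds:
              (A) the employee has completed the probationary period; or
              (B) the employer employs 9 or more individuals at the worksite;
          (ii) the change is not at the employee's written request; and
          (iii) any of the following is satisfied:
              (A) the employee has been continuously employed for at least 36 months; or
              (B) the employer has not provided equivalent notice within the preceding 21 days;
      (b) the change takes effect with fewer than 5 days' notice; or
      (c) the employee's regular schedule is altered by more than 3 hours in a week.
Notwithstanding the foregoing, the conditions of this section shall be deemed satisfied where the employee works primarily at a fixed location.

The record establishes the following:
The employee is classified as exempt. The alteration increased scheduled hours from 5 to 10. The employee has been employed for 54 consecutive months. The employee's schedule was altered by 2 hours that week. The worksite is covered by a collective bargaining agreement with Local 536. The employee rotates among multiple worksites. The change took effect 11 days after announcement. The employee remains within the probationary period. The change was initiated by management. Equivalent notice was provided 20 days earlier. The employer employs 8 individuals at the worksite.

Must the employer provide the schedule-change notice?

(a) not (non-exempt) — holds.
(b) no CBA — not met.
So (1) is satisfied (T OR F).
(A) past probation — fails.
(B) ≥ 9 at site — fails.
(i): F OR F → false.
(ii) not employee-requested — met.
(A) tenure ≥ 36 mo. — met.
(B) no recent notice — not met.
(iii) = T OR F = true.
So (a) is not satisfied (F AND T AND T).
(b) < 5 days' notice — not satisfied.
(c) schedule shift > 3h — not satisfied.
(2): F OR F OR F → false.
Overall = T AND F = false.
Exception (fixed location) — not satisfied.
Result: main false OR exception false → false.

No — not required.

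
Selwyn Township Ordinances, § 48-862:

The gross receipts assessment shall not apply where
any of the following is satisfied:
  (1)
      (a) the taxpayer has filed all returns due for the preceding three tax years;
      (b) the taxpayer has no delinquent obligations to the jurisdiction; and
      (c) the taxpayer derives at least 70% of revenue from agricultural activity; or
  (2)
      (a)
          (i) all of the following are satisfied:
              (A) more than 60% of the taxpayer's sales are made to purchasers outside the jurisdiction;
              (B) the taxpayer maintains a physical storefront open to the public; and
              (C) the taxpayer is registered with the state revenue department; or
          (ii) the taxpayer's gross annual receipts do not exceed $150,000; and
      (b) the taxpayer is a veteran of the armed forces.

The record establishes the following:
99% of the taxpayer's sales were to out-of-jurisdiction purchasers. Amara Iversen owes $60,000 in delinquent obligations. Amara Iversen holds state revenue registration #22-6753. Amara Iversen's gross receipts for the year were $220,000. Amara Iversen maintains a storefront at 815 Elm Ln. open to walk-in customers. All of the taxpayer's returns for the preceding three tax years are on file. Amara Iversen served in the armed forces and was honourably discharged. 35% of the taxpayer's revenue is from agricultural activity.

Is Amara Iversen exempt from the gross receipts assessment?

Yes — exempt.

(a) returns current — satisfied.
(b) no delinquency — not satisfied.
(c) ≥70% agricultural — not satisfied.
So (1) is not satisfied (T AND F AND F).
(A) >60% out-of-jur. sales — holds.
(B) has storefront — met.
(C) state-registered — met.
(i): T AND T AND T → true.
(ii) receipts ≤ $150,000 — fails.
(a): T OR F → true.
(b) veteran — holds.
So (2) is satisfied (T AND T).
So Overall is satisfied (F OR T).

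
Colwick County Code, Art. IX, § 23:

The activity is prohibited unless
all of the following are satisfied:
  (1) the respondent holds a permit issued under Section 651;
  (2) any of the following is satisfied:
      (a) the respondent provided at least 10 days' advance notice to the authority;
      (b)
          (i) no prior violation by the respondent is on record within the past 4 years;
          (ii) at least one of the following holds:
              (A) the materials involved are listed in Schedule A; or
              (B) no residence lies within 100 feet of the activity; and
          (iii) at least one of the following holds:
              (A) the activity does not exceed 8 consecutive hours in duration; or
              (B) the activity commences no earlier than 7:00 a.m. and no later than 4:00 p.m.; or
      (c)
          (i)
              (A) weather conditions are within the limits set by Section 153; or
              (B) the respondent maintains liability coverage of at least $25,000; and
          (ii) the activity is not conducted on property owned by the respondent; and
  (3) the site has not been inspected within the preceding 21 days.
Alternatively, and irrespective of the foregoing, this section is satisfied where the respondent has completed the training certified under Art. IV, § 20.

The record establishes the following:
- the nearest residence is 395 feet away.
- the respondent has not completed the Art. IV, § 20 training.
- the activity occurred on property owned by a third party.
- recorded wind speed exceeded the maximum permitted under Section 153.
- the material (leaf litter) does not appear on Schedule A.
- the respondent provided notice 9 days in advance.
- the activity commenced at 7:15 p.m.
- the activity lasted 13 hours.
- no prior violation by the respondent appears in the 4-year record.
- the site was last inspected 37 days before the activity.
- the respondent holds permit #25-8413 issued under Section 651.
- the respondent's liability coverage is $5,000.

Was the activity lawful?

(1) holds permit — satisfied.
(a) ≥10 days' notice — fails.
(i) no prior violation — met.
(A) Schedule A material — not satisfied.
(B) no residence in 100 ft — met.
(ii) = F OR T = true.
(A) ≤ 8 hrs duration — fails.
(B) start within hours — not met.
(iii) = F OR F = false.
(b) = T AND T AND F = false.
(A) weather ok — not met.
(B) coverage ≥ $25,000 — fails.
(i) = F OR F = false.
(ii) not (own property) — holds.
(c) = F AND T = false.
So (2) is not satisfied (F OR F OR F).
(3) not (site inspected) — satisfied.
Overall = T AND F AND T = false.
Exception (training certified) — not satisfied.
Result: main false OR exception false → false.

No — unlawful.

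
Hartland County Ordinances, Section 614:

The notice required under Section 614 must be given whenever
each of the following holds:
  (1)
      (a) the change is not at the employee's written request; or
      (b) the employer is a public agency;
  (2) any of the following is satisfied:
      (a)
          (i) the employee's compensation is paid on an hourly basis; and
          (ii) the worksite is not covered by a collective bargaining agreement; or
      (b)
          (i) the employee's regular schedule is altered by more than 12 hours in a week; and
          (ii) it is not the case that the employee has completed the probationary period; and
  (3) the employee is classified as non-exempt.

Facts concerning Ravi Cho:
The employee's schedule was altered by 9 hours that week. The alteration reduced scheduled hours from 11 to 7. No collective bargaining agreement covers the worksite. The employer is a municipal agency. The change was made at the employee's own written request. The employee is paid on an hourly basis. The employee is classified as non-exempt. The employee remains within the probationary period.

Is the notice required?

Yes — required.

(a) not employee-requested — fails.
(b) public agency — holds.
So (1) is satisfied (F OR T).
(i) hourly-paid — met.
(ii) no CBA — met.
(a) = T AND T = true.
(i) schedule shift > 12h — not satisfied.
(ii) not (past probation) — satisfied.
(b): F AND T → false.
So (2) is satisfied (T OR F).
(3) non-exempt — met.
Overall: T AND T AND T → true.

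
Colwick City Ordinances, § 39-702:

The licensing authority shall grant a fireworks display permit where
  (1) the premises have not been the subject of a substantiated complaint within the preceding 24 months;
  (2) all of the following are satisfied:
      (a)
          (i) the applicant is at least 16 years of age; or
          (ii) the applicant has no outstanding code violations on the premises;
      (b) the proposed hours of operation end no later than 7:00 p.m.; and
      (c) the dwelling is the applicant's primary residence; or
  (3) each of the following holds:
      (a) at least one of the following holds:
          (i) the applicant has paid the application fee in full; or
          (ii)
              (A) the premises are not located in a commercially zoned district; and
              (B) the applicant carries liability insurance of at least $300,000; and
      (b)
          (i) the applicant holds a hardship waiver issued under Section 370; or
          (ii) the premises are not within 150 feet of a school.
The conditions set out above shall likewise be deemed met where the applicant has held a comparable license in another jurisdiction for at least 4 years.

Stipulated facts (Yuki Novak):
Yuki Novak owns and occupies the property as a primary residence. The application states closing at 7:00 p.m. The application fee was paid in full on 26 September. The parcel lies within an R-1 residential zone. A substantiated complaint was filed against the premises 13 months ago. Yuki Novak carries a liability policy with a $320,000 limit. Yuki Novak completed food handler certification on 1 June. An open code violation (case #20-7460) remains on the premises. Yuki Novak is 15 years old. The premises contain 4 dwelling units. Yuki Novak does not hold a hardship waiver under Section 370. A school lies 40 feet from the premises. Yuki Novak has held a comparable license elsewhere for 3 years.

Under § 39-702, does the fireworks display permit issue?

(1) no complaint in 24 mo. — not satisfied.
(i) age ≥ 16 — not satisfied.
(ii) no code violations — not satisfied.
(a) = F OR F = false.
(b) closes by 7 p.m. — holds.
(c) primary residence — satisfied.
So (2) is not satisfied (F AND T AND T).
(i) fee paid — holds.
(A) not (commercially zoned) — satisfied.
(B) insurance ≥ $300,000 — satisfied.
So (ii) is satisfied (T AND T).
(a) = T OR T = true.
(i) hardship waiver — fails.
(ii) ≥150 ft from school — not satisfied.
So (b) is not satisfied (F OR F).
So (3) is not satisfied (T AND F).
Overall: F OR F OR F → false.
Exception (prior license ≥ 4 yr) — not satisfied.
Result: main false OR exception false → false.

No — denied.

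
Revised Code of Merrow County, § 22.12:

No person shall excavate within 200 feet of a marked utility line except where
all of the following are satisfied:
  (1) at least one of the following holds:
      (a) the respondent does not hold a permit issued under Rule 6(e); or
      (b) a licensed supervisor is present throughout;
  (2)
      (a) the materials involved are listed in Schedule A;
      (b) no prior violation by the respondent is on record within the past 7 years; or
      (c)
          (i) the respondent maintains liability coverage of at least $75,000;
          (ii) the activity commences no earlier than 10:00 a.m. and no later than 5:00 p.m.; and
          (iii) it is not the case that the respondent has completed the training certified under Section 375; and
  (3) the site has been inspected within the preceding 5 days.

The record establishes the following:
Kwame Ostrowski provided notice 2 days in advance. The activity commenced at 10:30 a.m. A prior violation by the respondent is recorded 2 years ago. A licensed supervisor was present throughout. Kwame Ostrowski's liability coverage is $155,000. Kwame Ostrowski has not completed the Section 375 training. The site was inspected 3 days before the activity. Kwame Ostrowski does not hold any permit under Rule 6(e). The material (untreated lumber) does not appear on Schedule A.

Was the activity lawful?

Yes — lawful.

(a) not (holds permit) — holds.
(b) supervisor present — satisfied.
So (1) is satisfied (T OR T).
(a) Schedule A material — fails.
(b) no prior violation — not satisfied.
(i) coverage ≥ $75,000 — met.
(ii) start within hours — met.
(iii) not (training certified) — met.
(c) = T AND T AND T = true.
(2) = F OR F OR T = true.
(3) site inspected — holds.
Overall = T AND T AND T = true.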